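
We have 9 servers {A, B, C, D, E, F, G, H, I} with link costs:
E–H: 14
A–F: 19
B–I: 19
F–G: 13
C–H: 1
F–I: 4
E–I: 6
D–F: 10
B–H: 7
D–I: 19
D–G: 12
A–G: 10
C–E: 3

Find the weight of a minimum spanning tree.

53

Prim, starting at H.
Step 1: frontier [C–H 1, B–H 7, E–H 14] → take C–H (1); add C.
Step 2: frontier [C–E 3, B–H 7, E–H 14] → take C–E (3); add E.
Step 3: frontier [E–I 6, B–H 7] → take E–I (6); add I.
Step 4: frontier [B–H 7, F–I 4, B–I 19, D–I 19] → take F–I (4); add F.
Step 5: frontier [D–F 10, F–G 13, A–F 19, B–H 7, B–I 19, D–I 19] → take B–H (7); add B.
Step 6: frontier [D–F 10, F–G 13, A–F 19, D–I 19] → take D–F (10); add D.
Step 7: frontier [D–G 12, F–G 13, A–F 19] → take D–G (12); add G.
Step 8: frontier [A–F 19, A–G 10] → take A–G (10); add A.
MST edges: C–H, C–E, E–I, F–I, B–H, D–F, D–G, A–G; total weight 1+3+6+4+7+10+12+10 = 53.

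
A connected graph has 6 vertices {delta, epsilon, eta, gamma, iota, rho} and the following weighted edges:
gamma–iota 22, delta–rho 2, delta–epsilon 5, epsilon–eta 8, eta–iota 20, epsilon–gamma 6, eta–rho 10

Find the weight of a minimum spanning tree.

41

Sort edges by weight, then run Kruskal:
delta–rho (2): add — endpoints in different components.
delta–epsilon (5): add — endpoints in different components.
epsilon–gamma (6): add — endpoints in different components.
epsilon–eta (8): add — endpoints in different components.
eta–rho (10): skip — eta and rho already connected.
eta–iota (20): add — endpoints in different components.
MST edges: delta–rho, delta–epsilon, epsilon–gamma, epsilon–eta, eta–iota; total weight 2+5+6+8+20 = 41.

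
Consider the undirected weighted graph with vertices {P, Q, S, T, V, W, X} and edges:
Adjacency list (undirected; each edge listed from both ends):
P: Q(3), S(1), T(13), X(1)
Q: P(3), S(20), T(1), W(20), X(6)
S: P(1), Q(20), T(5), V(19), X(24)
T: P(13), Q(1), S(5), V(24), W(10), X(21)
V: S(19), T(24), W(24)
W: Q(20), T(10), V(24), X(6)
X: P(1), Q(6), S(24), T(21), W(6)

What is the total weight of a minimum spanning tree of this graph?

31

Prim's algorithm from W:
Step 1: cheapest edge leaving the tree is W-X (6); add X.
Step 2: cheapest edge leaving the tree is P-X (1); add P.
Step 3: cheapest edge leaving the tree is P-S (1); add S.
Step 4: cheapest edge leaving the tree is P-Q (3); add Q.
Step 5: cheapest edge leaving the tree is Q-T (1); add T.
Step 6: cheapest edge leaving the tree is S-V (19); add V.
MST edges: W-X, P-X, P-S, P-Q, Q-T, S-V; total weight 6+1+1+3+1+19 = 31.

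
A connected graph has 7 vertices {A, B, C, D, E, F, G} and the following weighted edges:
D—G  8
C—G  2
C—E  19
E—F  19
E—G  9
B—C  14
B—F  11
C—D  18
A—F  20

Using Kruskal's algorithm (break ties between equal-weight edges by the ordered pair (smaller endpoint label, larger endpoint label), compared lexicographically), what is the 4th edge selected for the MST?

Sort edges by weight, then run Kruskal:
C—G (2): add. Components now {A} {B} {C,G} {D} {E} {F}
D—G (8): add. Components now {A} {B} {C,D,G} {E} {F}
E—G (9): add. Components now {A} {B} {C,D,E,G} {F}
B—F (11): add. Components now {A} {B,F} {C,D,E,G}
B—C (14): add. Components now {A} {B,C,D,E,F,G}
C—D (18): skip — C and D already connected.
C—E (19): skip — C and E already connected.
E—F (19): skip — E and F already connected.
A—F (20): add. Components now {A,B,C,D,E,F,G}
The 4th edge added is B—F.

B-F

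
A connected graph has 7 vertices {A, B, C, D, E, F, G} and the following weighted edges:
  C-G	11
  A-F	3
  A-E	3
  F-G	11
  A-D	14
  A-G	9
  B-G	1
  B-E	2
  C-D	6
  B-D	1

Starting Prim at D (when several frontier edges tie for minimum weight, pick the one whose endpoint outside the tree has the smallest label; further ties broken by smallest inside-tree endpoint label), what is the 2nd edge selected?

Prim, starting at D.
Step 1: cheapest edge leaving the tree is B-D (1); add B.
Step 2: cheapest edge leaving the tree is B-G (1); add G.
Step 3: cheapest edge leaving the tree is B-E (2); add E.
Step 4: cheapest edge leaving the tree is A-E (3); add A.
Step 5: cheapest edge leaving the tree is A-F (3); add F.
Step 6: cheapest edge leaving the tree is C-D (6); add C.
The 2nd edge added is B-G.

B-G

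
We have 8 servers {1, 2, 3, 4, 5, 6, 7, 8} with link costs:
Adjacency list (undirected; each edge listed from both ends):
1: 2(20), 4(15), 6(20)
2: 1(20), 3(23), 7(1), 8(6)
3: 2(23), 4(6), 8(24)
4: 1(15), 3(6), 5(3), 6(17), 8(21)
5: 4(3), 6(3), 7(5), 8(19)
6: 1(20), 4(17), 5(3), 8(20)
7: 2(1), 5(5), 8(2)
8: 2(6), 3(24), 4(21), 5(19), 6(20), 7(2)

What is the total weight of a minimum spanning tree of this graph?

35

Prim's algorithm from 2:
Step 1: cheapest edge leaving the tree is 2-7 (1); add 7.
Step 2: cheapest edge leaving the tree is 7-8 (2); add 8.
Step 3: cheapest edge leaving the tree is 5-7 (5); add 5.
Step 4: cheapest edge leaving the tree is 4-5 (3); add 4.
Step 5: cheapest edge leaving the tree is 5-6 (3); add 6.
Step 6: cheapest edge leaving the tree is 3-4 (6); add 3.
Step 7: cheapest edge leaving the tree is 1-4 (15); add 1.
MST edges: 2-7, 7-8, 5-7, 4-5, 5-6, 3-4, 1-4; total weight 1+2+5+3+3+6+15 = 35.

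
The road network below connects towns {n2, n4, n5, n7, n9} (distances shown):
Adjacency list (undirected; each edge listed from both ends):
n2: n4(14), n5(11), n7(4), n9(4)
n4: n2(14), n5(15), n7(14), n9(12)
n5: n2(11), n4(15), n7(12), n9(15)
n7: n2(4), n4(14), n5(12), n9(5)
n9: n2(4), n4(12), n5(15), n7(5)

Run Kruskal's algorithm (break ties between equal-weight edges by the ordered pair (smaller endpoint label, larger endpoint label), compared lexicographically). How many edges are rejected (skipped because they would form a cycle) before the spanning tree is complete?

Kruskal: consider edges lightest-first.
n2-n7 (4): add — endpoints in different components.
n2-n9 (4): add — endpoints in different components.
n7-n9 (5): skip — n7 and n9 already connected.
n2-n5 (11): add — endpoints in different components.
n4-n9 (12): add — endpoints in different components.
Edges rejected before the tree was complete: 1.

1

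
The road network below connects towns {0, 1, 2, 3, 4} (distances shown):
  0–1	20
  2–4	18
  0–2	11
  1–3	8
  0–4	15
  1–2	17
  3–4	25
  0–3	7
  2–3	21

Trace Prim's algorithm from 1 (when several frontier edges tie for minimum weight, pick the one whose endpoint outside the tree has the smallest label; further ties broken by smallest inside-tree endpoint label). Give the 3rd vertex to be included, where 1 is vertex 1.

0

Grow the tree from 1 using Prim:
Step 1: frontier [1–3 8, 1–2 17, 0–1 20] → take 1–3 (8); add 3.
Step 2: frontier [1–2 17, 0–1 20, 0–3 7, 2–3 21, 3–4 25] → take 0–3 (7); add 0.
Step 3: frontier [0–2 11, 0–4 15, 1–2 17, 2–3 21, 3–4 25] → take 0–2 (11); add 2.
Step 4: frontier [0–4 15, 2–4 18, 3–4 25] → take 0–4 (15); add 4.
Vertex order: 1, 3, 0, 2, 4. The 3rd vertex is 0.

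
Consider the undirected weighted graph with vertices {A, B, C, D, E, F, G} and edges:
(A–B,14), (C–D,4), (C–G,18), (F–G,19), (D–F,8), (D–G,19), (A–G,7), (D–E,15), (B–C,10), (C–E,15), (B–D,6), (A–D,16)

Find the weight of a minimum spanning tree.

54

Sort edges by weight, then run Kruskal:
C–D (4): add. Components now {A} {B} {C,D} {E} {F} {G}
B–D (6): add. Components now {A} {B,C,D} {E} {F} {G}
A–G (7): add. Components now {A,G} {B,C,D} {E} {F}
D–F (8): add. Components now {A,G} {B,C,D,F} {E}
B–C (10): skip — B and C already connected.
A–B (14): add. Components now {A,B,C,D,F,G} {E}
C–E (15): add. Components now {A,B,C,D,E,F,G}
MST edges: C–D, B–D, A–G, D–F, A–B, C–E; total weight 4+6+7+8+14+15 = 54.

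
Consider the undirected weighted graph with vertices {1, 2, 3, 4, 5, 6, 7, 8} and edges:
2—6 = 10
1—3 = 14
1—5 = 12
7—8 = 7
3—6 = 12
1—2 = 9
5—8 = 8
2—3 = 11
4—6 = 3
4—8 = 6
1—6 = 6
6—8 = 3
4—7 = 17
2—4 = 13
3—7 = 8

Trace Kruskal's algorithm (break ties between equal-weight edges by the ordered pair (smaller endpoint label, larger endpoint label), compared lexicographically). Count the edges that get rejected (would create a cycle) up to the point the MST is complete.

Kruskal's algorithm — process edges by increasing weight (ties by edge label):
4—6 (3): add — endpoints in different components.
6—8 (3): add — endpoints in different components.
1—6 (6): add — endpoints in different components.
4—8 (6): skip — 4 and 8 already connected.
7—8 (7): add — endpoints in different components.
3—7 (8): add — endpoints in different components.
5—8 (8): add — endpoints in different components.
1—2 (9): add — endpoints in different components.
Edges rejected before the tree was complete: 1.

1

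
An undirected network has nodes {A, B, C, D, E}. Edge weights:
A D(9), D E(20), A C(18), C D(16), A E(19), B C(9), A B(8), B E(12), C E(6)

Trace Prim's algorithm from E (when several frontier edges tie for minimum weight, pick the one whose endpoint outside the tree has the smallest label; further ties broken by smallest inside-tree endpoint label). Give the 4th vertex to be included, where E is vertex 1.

A

Grow the tree from E using Prim:
Step 1: cheapest edge leaving the tree is C E (6); add C.
Step 2: cheapest edge leaving the tree is B C (9); add B.
Step 3: cheapest edge leaving the tree is A B (8); add A.
Step 4: cheapest edge leaving the tree is A D (9); add D.
Vertex order: E, C, B, A, D. The 4th vertex is A.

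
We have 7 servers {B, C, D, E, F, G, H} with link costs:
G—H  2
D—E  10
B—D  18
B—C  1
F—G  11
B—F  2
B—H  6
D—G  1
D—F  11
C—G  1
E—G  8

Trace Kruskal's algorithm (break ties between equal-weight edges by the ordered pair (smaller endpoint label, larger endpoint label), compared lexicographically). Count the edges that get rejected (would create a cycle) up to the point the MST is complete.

Kruskal's algorithm — process edges by increasing weight (ties by edge label):
B—C (1): add. Components now {B,C} {D} {E} {F} {G} {H}
C—G (1): add. Components now {B,C,G} {D} {E} {F} {H}
D—G (1): add. Components now {B,C,D,G} {E} {F} {H}
B—F (2): add. Components now {B,C,D,F,G} {E} {H}
G—H (2): add. Components now {B,C,D,F,G,H} {E}
B—H (6): skip — B and H already connected.
E—G (8): add. Components now {B,C,D,E,F,G,H}
Edges rejected before the tree was complete: 1.

1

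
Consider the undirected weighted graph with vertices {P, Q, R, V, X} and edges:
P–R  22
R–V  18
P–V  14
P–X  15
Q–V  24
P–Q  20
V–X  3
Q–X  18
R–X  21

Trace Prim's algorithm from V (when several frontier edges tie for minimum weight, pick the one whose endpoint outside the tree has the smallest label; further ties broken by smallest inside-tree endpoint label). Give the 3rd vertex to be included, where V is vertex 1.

P

Prim, starting at V.
Step 1: cheapest edge leaving the tree is V–X (3); add X.
Step 2: cheapest edge leaving the tree is P–V (14); add P.
Step 3: cheapest edge leaving the tree is Q–X (18); add Q.
Step 4: cheapest edge leaving the tree is R–V (18); add R.
Vertex order: V, X, P, Q, R. The 3rd vertex is P.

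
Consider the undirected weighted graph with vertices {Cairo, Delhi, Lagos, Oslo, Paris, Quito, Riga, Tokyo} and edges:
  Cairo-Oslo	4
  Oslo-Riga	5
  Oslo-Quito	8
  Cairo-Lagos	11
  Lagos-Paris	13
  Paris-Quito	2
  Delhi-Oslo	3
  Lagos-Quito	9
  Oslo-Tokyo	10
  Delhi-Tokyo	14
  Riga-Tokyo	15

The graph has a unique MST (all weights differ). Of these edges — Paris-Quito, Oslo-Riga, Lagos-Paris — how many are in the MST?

2

Kruskal: consider edges lightest-first.
Paris-Quito (2): add — endpoints in different components.
Delhi-Oslo (3): add — endpoints in different components.
Cairo-Oslo (4): add — endpoints in different components.
Oslo-Riga (5): add — endpoints in different components.
Oslo-Quito (8): add — endpoints in different components.
Lagos-Quito (9): add — endpoints in different components.
Oslo-Tokyo (10): add — endpoints in different components.
MST edge set: {Paris-Quito, Delhi-Oslo, Cairo-Oslo, Oslo-Riga, Oslo-Quito, Lagos-Quito, Oslo-Tokyo}.
Of the listed edges, {Paris-Quito, Oslo-Riga} are in the MST → 2.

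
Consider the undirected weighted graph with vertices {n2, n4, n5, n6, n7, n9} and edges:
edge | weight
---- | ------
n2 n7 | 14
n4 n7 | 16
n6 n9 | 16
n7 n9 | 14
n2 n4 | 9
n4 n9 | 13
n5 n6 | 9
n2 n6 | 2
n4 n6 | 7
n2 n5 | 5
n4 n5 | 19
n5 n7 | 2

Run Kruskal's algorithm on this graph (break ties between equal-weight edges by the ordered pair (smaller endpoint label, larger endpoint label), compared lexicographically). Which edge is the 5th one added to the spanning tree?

n4-n9

Sort edges by weight, then run Kruskal:
n2 n6 (2): add — endpoints in different components.
n5 n7 (2): add — endpoints in different components.
n2 n5 (5): add — endpoints in different components.
n4 n6 (7): add — endpoints in different components.
n2 n4 (9): skip — n2 and n4 already connected.
n5 n6 (9): skip — n6 and n5 already connected.
n4 n9 (13): add — endpoints in different components.
The 5th edge added is n4 n9.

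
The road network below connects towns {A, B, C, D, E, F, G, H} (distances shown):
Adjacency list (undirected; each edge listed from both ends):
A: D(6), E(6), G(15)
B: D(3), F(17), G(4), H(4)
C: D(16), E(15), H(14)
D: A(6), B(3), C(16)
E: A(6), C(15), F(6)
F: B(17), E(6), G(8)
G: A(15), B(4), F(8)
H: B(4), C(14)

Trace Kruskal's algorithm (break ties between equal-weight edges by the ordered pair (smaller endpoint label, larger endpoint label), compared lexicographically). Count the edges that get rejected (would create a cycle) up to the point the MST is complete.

Kruskal: consider edges lightest-first.
B D (3): add — endpoints in different components.
B G (4): add — endpoints in different components.
B H (4): add — endpoints in different components.
A D (6): add — endpoints in different components.
A E (6): add — endpoints in different components.
E F (6): add — endpoints in different components.
F G (8): skip — F and G already connected.
C H (14): add — endpoints in different components.
Edges rejected before the tree was complete: 1.

1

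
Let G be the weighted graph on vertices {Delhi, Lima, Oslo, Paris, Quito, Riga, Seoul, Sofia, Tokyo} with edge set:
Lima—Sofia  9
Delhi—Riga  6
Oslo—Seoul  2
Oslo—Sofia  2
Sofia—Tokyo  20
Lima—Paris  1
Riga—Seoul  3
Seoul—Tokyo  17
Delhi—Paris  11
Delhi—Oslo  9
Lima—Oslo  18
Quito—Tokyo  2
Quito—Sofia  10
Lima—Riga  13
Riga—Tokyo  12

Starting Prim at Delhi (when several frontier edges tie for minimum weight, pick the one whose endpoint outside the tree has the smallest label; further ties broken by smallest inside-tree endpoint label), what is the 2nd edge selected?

Prim, starting at Delhi.
Step 1: cheapest edge leaving the tree is Delhi—Riga (6); add Riga.
Step 2: cheapest edge leaving the tree is Riga—Seoul (3); add Seoul.
Step 3: cheapest edge leaving the tree is Oslo—Seoul (2); add Oslo.
Step 4: cheapest edge leaving the tree is Oslo—Sofia (2); add Sofia.
Step 5: cheapest edge leaving the tree is Lima—Sofia (9); add Lima.
Step 6: cheapest edge leaving the tree is Lima—Paris (1); add Paris.
Step 7: cheapest edge leaving the tree is Quito—Sofia (10); add Quito.
Step 8: cheapest edge leaving the tree is Quito—Tokyo (2); add Tokyo.
The 2nd edge added is Riga—Seoul.

Riga-Seoul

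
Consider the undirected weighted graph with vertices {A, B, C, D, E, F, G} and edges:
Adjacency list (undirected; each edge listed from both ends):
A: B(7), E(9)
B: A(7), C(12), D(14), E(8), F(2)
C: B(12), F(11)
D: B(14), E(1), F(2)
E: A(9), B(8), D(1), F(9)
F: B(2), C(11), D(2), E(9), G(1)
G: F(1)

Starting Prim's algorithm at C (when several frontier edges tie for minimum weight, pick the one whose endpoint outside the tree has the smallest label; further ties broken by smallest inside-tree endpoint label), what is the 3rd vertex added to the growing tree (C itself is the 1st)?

Grow the tree from C using Prim:
Step 1: frontier [C F 11, B C 12] → take C F (11); add F.
Step 2: frontier [B C 12, F G 1, B F 2, D F 2, E F 9] → take F G (1); add G.
Step 3: frontier [B C 12, B F 2, D F 2, E F 9] → take B F (2); add B.
Step 4: frontier [A B 7, B E 8, B D 14, D F 2, E F 9] → take D F (2); add D.
Step 5: frontier [A B 7, B E 8, D E 1, E F 9] → take D E (1); add E.
Step 6: frontier [A B 7, A E 9] → take A B (7); add A.
Vertex order: C, F, G, B, D, E, A. The 3rd vertex is G.

G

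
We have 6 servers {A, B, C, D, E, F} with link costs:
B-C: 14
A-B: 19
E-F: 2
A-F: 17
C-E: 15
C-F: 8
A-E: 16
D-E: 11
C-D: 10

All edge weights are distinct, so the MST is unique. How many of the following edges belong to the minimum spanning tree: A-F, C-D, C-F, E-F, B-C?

4

Kruskal's algorithm — process edges by increasing weight (ties by edge label):
E-F (2): add. Components now {A} {B} {C} {D} {E,F}
C-F (8): add. Components now {A} {B} {C,E,F} {D}
C-D (10): add. Components now {A} {B} {C,D,E,F}
D-E (11): skip — D and E already connected.
B-C (14): add. Components now {A} {B,C,D,E,F}
C-E (15): skip — C and E already connected.
A-E (16): add. Components now {A,B,C,D,E,F}
MST edge set: {E-F, C-F, C-D, B-C, A-E}.
Of the listed edges, {C-D, C-F, E-F, B-C} are in the MST → 4.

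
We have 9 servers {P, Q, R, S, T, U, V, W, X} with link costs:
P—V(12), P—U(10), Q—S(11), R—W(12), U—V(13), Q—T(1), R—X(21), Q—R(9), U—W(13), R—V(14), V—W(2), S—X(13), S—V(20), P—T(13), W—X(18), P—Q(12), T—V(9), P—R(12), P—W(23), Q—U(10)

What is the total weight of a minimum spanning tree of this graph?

Prim, starting at Q.
Step 1: cheapest edge leaving the tree is Q—T (1); add T.
Step 2: cheapest edge leaving the tree is Q—R (9); add R.
Step 3: cheapest edge leaving the tree is T—V (9); add V.
Step 4: cheapest edge leaving the tree is V—W (2); add W.
Step 5: cheapest edge leaving the tree is Q—U (10); add U.
Step 6: cheapest edge leaving the tree is P—U (10); add P.
Step 7: cheapest edge leaving the tree is Q—S (11); add S.
Step 8: cheapest edge leaving the tree is S—X (13); add X.
MST edges: Q—T, Q—R, T—V, V—W, Q—U, P—U, Q—S, S—X; total weight 1+9+9+2+10+10+11+13 = 65.

65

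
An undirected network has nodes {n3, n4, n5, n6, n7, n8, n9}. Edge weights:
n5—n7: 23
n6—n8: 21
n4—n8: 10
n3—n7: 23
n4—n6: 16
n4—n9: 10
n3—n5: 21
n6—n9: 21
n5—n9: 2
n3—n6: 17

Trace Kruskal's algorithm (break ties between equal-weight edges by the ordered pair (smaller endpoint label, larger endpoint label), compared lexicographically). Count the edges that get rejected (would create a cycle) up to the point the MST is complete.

Kruskal's algorithm — process edges by increasing weight (ties by edge label):
n5—n9 (2): add. Components now {n3} {n5,n9} {n7} {n6} {n8} {n4}
n4—n8 (10): add. Components now {n3} {n5,n9} {n7} {n6} {n4,n8}
n4—n9 (10): add. Components now {n3} {n4,n5,n8,n9} {n7} {n6}
n4—n6 (16): add. Components now {n3} {n4,n5,n6,n8,n9} {n7}
n3—n6 (17): add. Components now {n3,n4,n5,n6,n8,n9} {n7}
n3—n5 (21): skip — n3 and n5 already connected.
n6—n8 (21): skip — n6 and n8 already connected.
n6—n9 (21): skip — n9 and n6 already connected.
n3—n7 (23): add. Components now {n3,n4,n5,n6,n7,n8,n9}
Edges rejected before the tree was complete: 3.

3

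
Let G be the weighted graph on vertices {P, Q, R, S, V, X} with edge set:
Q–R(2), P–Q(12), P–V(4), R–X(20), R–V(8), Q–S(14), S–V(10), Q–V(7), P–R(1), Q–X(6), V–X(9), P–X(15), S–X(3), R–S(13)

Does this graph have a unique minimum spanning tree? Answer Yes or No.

Yes

Kruskal's algorithm — process edges by increasing weight (ties by edge label):
P–R (1): add. Components now {Q} {V} {P,R} {X} {S}
Q–R (2): add. Components now {P,Q,R} {V} {X} {S}
S–X (3): add. Components now {P,Q,R} {V} {S,X}
P–V (4): add. Components now {P,Q,R,V} {S,X}
Q–X (6): add. Components now {P,Q,R,S,V,X}
Every non-tree edge has weight strictly greater than the heaviest edge on the tree path between its endpoints, so the MST is unique.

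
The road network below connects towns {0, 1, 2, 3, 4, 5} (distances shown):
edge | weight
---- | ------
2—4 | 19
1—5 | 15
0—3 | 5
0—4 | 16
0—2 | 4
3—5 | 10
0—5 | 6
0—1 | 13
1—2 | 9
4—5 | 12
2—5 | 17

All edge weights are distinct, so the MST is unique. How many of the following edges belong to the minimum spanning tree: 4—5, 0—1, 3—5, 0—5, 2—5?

2

Kruskal: consider edges lightest-first.
0—2 (4): add — endpoints in different components.
0—3 (5): add — endpoints in different components.
0—5 (6): add — endpoints in different components.
1—2 (9): add — endpoints in different components.
3—5 (10): skip — 3 and 5 already connected.
4—5 (12): add — endpoints in different components.
MST edge set: {0—2, 0—3, 0—5, 1—2, 4—5}.
Of the listed edges, {4—5, 0—5} are in the MST → 2.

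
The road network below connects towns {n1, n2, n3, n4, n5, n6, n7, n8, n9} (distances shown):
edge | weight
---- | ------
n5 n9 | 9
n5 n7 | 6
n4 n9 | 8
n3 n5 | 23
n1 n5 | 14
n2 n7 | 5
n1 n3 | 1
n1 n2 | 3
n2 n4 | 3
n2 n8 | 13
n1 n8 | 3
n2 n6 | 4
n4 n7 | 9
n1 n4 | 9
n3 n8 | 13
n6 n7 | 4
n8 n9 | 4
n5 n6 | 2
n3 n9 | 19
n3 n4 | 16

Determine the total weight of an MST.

Kruskal's algorithm — process edges by increasing weight (ties by edge label):
n1 n3 (1): add — endpoints in different components.
n5 n6 (2): add — endpoints in different components.
n1 n2 (3): add — endpoints in different components.
n1 n8 (3): add — endpoints in different components.
n2 n4 (3): add — endpoints in different components.
n2 n6 (4): add — endpoints in different components.
n6 n7 (4): add — endpoints in different components.
n8 n9 (4): add — endpoints in different components.
MST edges: n1 n3, n5 n6, n1 n2, n1 n8, n2 n4, n2 n6, n6 n7, n8 n9; total weight 1+2+3+3+3+4+4+4 = 24.

24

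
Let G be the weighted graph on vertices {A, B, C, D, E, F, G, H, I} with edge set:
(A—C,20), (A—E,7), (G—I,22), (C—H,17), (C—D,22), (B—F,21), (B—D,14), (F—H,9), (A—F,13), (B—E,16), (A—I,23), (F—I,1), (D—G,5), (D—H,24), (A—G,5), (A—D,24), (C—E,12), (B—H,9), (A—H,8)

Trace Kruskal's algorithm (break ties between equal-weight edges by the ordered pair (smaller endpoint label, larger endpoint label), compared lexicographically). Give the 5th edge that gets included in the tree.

A-H

Kruskal: consider edges lightest-first.
F—I (1): add — endpoints in different components.
A—G (5): add — endpoints in different components.
D—G (5): add — endpoints in different components.
A—E (7): add — endpoints in different components.
A—H (8): add — endpoints in different components.
B—H (9): add — endpoints in different components.
F—H (9): add — endpoints in different components.
C—E (12): add — endpoints in different components.
The 5th edge added is A—H.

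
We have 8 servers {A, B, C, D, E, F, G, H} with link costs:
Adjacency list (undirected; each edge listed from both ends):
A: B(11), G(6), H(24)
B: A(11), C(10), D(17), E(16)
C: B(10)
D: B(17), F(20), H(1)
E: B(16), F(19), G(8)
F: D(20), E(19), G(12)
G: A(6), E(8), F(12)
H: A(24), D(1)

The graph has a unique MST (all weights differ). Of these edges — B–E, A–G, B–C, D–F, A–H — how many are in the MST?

Sort edges by weight, then run Kruskal:
D–H (1): add — endpoints in different components.
A–G (6): add — endpoints in different components.
E–G (8): add — endpoints in different components.
B–C (10): add — endpoints in different components.
A–B (11): add — endpoints in different components.
F–G (12): add — endpoints in different components.
B–E (16): skip — B and E already connected.
B–D (17): add — endpoints in different components.
MST edge set: {D–H, A–G, E–G, B–C, A–B, F–G, B–D}.
Of the listed edges, {A–G, B–C} are in the MST → 2.

2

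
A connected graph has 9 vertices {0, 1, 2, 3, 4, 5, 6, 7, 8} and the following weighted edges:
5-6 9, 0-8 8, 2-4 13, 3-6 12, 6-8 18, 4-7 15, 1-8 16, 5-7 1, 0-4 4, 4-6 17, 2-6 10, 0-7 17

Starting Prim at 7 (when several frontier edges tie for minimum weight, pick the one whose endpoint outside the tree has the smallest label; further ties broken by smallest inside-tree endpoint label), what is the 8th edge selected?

1-8

Grow the tree from 7 using Prim:
Step 1: cheapest edge leaving the tree is 5-7 (1); add 5.
Step 2: cheapest edge leaving the tree is 5-6 (9); add 6.
Step 3: cheapest edge leaving the tree is 2-6 (10); add 2.
Step 4: cheapest edge leaving the tree is 3-6 (12); add 3.
Step 5: cheapest edge leaving the tree is 2-4 (13); add 4.
Step 6: cheapest edge leaving the tree is 0-4 (4); add 0.
Step 7: cheapest edge leaving the tree is 0-8 (8); add 8.
Step 8: cheapest edge leaving the tree is 1-8 (16); add 1.
The 8th edge added is 1-8.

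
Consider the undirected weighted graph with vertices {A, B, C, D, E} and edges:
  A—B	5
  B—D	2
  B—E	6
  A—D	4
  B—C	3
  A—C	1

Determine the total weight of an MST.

12

Grow the tree from E using Prim:
Step 1: frontier [B—E 6] → take B—E (6); add B.
Step 2: frontier [B—D 2, B—C 3, A—B 5] → take B—D (2); add D.
Step 3: frontier [B—C 3, A—B 5, A—D 4] → take B—C (3); add C.
Step 4: frontier [A—B 5, A—C 1, A—D 4] → take A—C (1); add A.
MST edges: B—E, B—D, B—C, A—C; total weight 6+2+3+1 = 12.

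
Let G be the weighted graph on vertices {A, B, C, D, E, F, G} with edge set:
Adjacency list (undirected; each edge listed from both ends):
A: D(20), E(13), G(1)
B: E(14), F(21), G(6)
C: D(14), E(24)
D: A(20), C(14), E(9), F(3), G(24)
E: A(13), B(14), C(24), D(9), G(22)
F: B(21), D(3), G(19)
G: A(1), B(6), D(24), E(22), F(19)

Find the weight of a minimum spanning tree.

46

Prim's algorithm from G:
Step 1: frontier [A G 1, B G 6, F G 19, E G 22, D G 24] → take A G (1); add A.
Step 2: frontier [A E 13, A D 20, B G 6, F G 19, E G 22, D G 24] → take B G (6); add B.
Step 3: frontier [A E 13, A D 20, B E 14, B F 21, F G 19, E G 22, D G 24] → take A E (13); add E.
Step 4: frontier [A D 20, B F 21, D E 9, C E 24, F G 19, D G 24] → take D E (9); add D.
Step 5: frontier [B F 21, D F 3, C D 14, C E 24, F G 19] → take D F (3); add F.
Step 6: frontier [C D 14, C E 24] → take C D (14); add C.
MST edges: A G, B G, A E, D E, D F, C D; total weight 1+6+13+9+3+14 = 46.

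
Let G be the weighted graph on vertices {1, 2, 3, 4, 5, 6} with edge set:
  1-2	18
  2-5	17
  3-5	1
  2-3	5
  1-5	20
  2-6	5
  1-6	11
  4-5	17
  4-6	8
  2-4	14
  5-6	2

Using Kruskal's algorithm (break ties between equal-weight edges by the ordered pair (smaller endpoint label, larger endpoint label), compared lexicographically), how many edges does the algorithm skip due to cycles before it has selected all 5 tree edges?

Kruskal's algorithm — process edges by increasing weight (ties by edge label):
3-5 (1): add — endpoints in different components.
5-6 (2): add — endpoints in different components.
2-3 (5): add — endpoints in different components.
2-6 (5): skip — 2 and 6 already connected.
4-6 (8): add — endpoints in different components.
1-6 (11): add — endpoints in different components.
Edges rejected before the tree was complete: 1.

1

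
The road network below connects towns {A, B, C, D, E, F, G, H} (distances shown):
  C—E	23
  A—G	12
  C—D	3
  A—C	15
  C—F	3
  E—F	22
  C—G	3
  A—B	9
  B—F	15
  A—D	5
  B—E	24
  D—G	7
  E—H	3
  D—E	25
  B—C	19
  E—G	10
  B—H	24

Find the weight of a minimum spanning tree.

36

Prim, starting at G.
Step 1: cheapest edge leaving the tree is C—G (3); add C.
Step 2: cheapest edge leaving the tree is C—D (3); add D.
Step 3: cheapest edge leaving the tree is C—F (3); add F.
Step 4: cheapest edge leaving the tree is A—D (5); add A.
Step 5: cheapest edge leaving the tree is A—B (9); add B.
Step 6: cheapest edge leaving the tree is E—G (10); add E.
Step 7: cheapest edge leaving the tree is E—H (3); add H.
MST edges: C—G, C—D, C—F, A—D, A—B, E—G, E—H; total weight 3+3+3+5+9+10+3 = 36.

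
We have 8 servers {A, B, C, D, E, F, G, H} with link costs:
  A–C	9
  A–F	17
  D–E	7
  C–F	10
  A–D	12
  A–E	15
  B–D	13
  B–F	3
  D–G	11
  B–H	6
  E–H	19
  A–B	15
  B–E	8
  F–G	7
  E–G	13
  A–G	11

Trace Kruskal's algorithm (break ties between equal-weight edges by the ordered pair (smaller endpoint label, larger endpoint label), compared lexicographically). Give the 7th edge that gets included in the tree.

Kruskal: consider edges lightest-first.
B–F (3): add — endpoints in different components.
B–H (6): add — endpoints in different components.
D–E (7): add — endpoints in different components.
F–G (7): add — endpoints in different components.
B–E (8): add — endpoints in different components.
A–C (9): add — endpoints in different components.
C–F (10): add — endpoints in different components.
The 7th edge added is C–F.

C-F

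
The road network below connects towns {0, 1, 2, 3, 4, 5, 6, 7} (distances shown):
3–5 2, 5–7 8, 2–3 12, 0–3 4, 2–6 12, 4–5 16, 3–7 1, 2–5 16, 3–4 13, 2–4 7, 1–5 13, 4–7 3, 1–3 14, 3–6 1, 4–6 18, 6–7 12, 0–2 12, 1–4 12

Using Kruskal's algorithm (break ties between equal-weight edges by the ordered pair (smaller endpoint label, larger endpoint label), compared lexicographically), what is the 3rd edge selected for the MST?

Sort edges by weight, then run Kruskal:
3–6 (1): add — endpoints in different components.
3–7 (1): add — endpoints in different components.
3–5 (2): add — endpoints in different components.
4–7 (3): add — endpoints in different components.
0–3 (4): add — endpoints in different components.
2–4 (7): add — endpoints in different components.
5–7 (8): skip — 5 and 7 already connected.
0–2 (12): skip — 0 and 2 already connected.
1–4 (12): add — endpoints in different components.
The 3rd edge added is 3–5.

3-5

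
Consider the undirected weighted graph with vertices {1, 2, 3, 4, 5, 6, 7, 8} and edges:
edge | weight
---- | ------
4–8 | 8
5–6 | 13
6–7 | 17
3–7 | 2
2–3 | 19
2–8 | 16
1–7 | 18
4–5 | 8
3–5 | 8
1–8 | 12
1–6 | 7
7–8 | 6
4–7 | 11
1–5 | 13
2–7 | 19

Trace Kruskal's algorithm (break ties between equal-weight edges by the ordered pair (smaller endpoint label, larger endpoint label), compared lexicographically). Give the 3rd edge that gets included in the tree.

1-6

Kruskal: consider edges lightest-first.
3–7 (2): add — endpoints in different components.
7–8 (6): add — endpoints in different components.
1–6 (7): add — endpoints in different components.
3–5 (8): add — endpoints in different components.
4–5 (8): add — endpoints in different components.
4–8 (8): skip — 4 and 8 already connected.
4–7 (11): skip — 4 and 7 already connected.
1–8 (12): add — endpoints in different components.
1–5 (13): skip — 1 and 5 already connected.
5–6 (13): skip — 5 and 6 already connected.
2–8 (16): add — endpoints in different components.
The 3rd edge added is 1–6.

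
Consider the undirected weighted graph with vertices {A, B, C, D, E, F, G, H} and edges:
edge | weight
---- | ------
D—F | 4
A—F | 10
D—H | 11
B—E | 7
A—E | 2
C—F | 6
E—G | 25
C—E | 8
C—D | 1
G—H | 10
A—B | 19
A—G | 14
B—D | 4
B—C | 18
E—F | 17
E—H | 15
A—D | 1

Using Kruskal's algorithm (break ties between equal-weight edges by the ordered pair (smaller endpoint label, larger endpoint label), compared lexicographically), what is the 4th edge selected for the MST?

B-D

Kruskal's algorithm — process edges by increasing weight (ties by edge label):
A—D (1): add — endpoints in different components.
C—D (1): add — endpoints in different components.
A—E (2): add — endpoints in different components.
B—D (4): add — endpoints in different components.
D—F (4): add — endpoints in different components.
C—F (6): skip — C and F already connected.
B—E (7): skip — B and E already connected.
C—E (8): skip — C and E already connected.
A—F (10): skip — A and F already connected.
G—H (10): add — endpoints in different components.
D—H (11): add — endpoints in different components.
The 4th edge added is B—D.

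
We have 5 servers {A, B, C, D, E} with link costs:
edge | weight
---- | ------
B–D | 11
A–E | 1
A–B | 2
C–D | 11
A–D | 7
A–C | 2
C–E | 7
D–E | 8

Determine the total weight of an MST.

12

Kruskal's algorithm — process edges by increasing weight (ties by edge label):
A–E (1): add. Components now {A,E} {B} {C} {D}
A–B (2): add. Components now {A,B,E} {C} {D}
A–C (2): add. Components now {A,B,C,E} {D}
A–D (7): add. Components now {A,B,C,D,E}
MST edges: A–E, A–B, A–C, A–D; total weight 1+2+2+7 = 12.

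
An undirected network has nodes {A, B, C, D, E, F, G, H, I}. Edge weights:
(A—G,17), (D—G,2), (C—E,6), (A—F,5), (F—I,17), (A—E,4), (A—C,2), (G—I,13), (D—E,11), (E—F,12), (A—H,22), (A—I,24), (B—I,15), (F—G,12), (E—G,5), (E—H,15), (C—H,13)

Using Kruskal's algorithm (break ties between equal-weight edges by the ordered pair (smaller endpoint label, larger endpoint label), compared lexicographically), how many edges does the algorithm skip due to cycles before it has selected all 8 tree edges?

4

Kruskal: consider edges lightest-first.
A—C (2): add — endpoints in different components.
D—G (2): add — endpoints in different components.
A—E (4): add — endpoints in different components.
A—F (5): add — endpoints in different components.
E—G (5): add — endpoints in different components.
C—E (6): skip — C and E already connected.
D—E (11): skip — D and E already connected.
E—F (12): skip — E and F already connected.
F—G (12): skip — F and G already connected.
C—H (13): add — endpoints in different components.
G—I (13): add — endpoints in different components.
B—I (15): add — endpoints in different components.
Edges rejected before the tree was complete: 4.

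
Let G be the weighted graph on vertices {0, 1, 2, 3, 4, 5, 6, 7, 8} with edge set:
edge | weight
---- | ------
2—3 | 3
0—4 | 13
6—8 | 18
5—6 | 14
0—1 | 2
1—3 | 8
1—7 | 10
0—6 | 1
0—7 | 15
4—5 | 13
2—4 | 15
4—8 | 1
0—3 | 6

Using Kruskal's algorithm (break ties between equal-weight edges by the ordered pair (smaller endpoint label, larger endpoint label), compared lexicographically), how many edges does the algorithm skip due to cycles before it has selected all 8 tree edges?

1

Kruskal: consider edges lightest-first.
0—6 (1): add — endpoints in different components.
4—8 (1): add — endpoints in different components.
0—1 (2): add — endpoints in different components.
2—3 (3): add — endpoints in different components.
0—3 (6): add — endpoints in different components.
1—3 (8): skip — 1 and 3 already connected.
1—7 (10): add — endpoints in different components.
0—4 (13): add — endpoints in different components.
4—5 (13): add — endpoints in different components.
Edges rejected before the tree was complete: 1.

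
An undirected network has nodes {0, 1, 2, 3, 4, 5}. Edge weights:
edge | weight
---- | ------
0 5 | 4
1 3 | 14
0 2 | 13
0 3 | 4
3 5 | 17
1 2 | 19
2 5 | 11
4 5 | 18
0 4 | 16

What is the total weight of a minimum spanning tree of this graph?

49

Kruskal: consider edges lightest-first.
0 3 (4): add — endpoints in different components.
0 5 (4): add — endpoints in different components.
2 5 (11): add — endpoints in different components.
0 2 (13): skip — 0 and 2 already connected.
1 3 (14): add — endpoints in different components.
0 4 (16): add — endpoints in different components.
MST edges: 0 3, 0 5, 2 5, 1 3, 0 4; total weight 4+4+11+14+16 = 49.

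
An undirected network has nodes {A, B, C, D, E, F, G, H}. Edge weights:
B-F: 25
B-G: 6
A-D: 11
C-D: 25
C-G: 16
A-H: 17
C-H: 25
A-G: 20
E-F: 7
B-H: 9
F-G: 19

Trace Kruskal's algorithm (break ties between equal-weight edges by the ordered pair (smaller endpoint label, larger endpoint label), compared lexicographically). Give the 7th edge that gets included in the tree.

Kruskal: consider edges lightest-first.
B-G (6): add — endpoints in different components.
E-F (7): add — endpoints in different components.
B-H (9): add — endpoints in different components.
A-D (11): add — endpoints in different components.
C-G (16): add — endpoints in different components.
A-H (17): add — endpoints in different components.
F-G (19): add — endpoints in different components.
The 7th edge added is F-G.

F-G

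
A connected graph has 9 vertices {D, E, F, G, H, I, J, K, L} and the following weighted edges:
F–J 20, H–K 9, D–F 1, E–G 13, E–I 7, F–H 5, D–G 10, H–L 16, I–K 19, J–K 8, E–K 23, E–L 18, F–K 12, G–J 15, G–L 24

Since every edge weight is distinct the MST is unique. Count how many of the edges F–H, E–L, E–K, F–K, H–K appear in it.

Kruskal's algorithm — process edges by increasing weight (ties by edge label):
D–F (1): add — endpoints in different components.
F–H (5): add — endpoints in different components.
E–I (7): add — endpoints in different components.
J–K (8): add — endpoints in different components.
H–K (9): add — endpoints in different components.
D–G (10): add — endpoints in different components.
F–K (12): skip — F and K already connected.
E–G (13): add — endpoints in different components.
G–J (15): skip — G and J already connected.
H–L (16): add — endpoints in different components.
MST edge set: {D–F, F–H, E–I, J–K, H–K, D–G, E–G, H–L}.
Of the listed edges, {F–H, H–K} are in the MST → 2.

2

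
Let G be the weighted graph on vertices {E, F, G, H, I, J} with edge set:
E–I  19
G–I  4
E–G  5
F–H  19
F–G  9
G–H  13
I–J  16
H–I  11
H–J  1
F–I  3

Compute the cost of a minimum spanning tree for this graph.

Kruskal: consider edges lightest-first.
H–J (1): add. Components now {E} {F} {G} {H,J} {I}
F–I (3): add. Components now {E} {F,I} {G} {H,J}
G–I (4): add. Components now {E} {F,G,I} {H,J}
E–G (5): add. Components now {E,F,G,I} {H,J}
F–G (9): skip — F and G already connected.
H–I (11): add. Components now {E,F,G,H,I,J}
MST edges: H–J, F–I, G–I, E–G, H–I; total weight 1+3+4+5+11 = 24.

24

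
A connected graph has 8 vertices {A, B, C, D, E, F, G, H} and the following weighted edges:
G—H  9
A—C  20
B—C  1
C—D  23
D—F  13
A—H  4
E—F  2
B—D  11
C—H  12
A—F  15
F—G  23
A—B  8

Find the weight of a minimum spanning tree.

48

Kruskal: consider edges lightest-first.
B—C (1): add — endpoints in different components.
E—F (2): add — endpoints in different components.
A—H (4): add — endpoints in different components.
A—B (8): add — endpoints in different components.
G—H (9): add — endpoints in different components.
B—D (11): add — endpoints in different components.
C—H (12): skip — C and H already connected.
D—F (13): add — endpoints in different components.
MST edges: B—C, E—F, A—H, A—B, G—H, B—D, D—F; total weight 1+2+4+8+9+11+13 = 48.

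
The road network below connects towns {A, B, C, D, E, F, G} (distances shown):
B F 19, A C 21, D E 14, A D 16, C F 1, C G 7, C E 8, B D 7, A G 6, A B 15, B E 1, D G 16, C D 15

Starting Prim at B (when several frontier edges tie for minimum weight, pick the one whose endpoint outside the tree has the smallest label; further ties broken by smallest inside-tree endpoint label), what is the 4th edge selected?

Prim, starting at B.
Step 1: frontier [B E 1, B D 7, A B 15, B F 19] → take B E (1); add E.
Step 2: frontier [B D 7, A B 15, B F 19, C E 8, D E 14] → take B D (7); add D.
Step 3: frontier [A B 15, B F 19, C D 15, A D 16, D G 16, C E 8] → take C E (8); add C.
Step 4: frontier [A B 15, B F 19, C F 1, C G 7, A C 21, A D 16, D G 16] → take C F (1); add F.
Step 5: frontier [A B 15, C G 7, A C 21, A D 16, D G 16] → take C G (7); add G.
Step 6: frontier [A B 15, A C 21, A D 16, A G 6] → take A G (6); add A.
The 4th edge added is C F.

C-F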